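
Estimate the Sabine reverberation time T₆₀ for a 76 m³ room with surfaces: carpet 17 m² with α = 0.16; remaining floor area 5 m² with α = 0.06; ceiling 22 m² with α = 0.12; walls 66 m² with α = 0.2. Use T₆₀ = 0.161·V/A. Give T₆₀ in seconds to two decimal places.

0.65 s

Summing Sᵢαᵢ: 17·0.16 + 5·0.06 + 22·0.12 + 66·0.2 = 18.86 m².
T₆₀ = 0.161 × 76 / 18.86 = 0.649 s.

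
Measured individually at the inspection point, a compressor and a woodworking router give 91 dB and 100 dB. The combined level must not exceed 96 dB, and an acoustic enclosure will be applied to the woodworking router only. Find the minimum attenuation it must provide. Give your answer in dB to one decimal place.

Fixed contribution from the other source: Σ 10^(L/10) = 10^(91/10) = 1.259e+09 (91.00 dB).
The limit corresponds to 10^(96/10) = 3.981e+09; subtracting the fixed part leaves 2.722e+09 for the woodworking router, i.e. 94.35 dB.
Required insertion loss = 100 − 94.35 = 5.65 dB.

5.7 dB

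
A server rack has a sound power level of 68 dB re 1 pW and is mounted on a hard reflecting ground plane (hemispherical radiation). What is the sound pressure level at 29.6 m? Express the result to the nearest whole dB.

The power spreads over a hemisphere of area 2π·r², so L_p = L_w − 10·log₁₀(2π·r²).
2π·r² = 5505 m², 10·log₁₀ of that is 37.408 dB.
L_p = 68 − 37.408 = 30.59 dB.

31 dB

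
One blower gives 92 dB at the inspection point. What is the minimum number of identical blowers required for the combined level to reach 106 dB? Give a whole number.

26

Need L₁ + 10·log₁₀ N ≥ 106, i.e. log₁₀ N ≥ 1.40.
N ≥ 10^(14.0/10) = 25.119, so N = 26.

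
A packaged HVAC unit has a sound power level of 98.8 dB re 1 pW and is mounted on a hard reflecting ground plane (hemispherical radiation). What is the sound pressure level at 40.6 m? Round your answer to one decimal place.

L_p = L_w − 10·log₁₀(2π·r²) with r = 40.6 m.
2π·r² = 1.036e+04 m², 10·log₁₀ of that is 40.152 dB.
L_p = 98.8 − 40.152 = 58.65 dB.

58.6 dB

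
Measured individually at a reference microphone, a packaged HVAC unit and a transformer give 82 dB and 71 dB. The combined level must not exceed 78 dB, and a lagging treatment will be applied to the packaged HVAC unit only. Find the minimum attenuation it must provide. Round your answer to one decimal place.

Fixed contribution from the other source: Σ 10^(L/10) = 10^(71/10) = 1.259e+07 (71.00 dB).
The limit corresponds to 10^(78/10) = 6.310e+07; subtracting the fixed part leaves 5.051e+07 for the packaged HVAC unit, i.e. 77.03 dB.
Required insertion loss = 82 − 77.03 = 4.97 dB.

5.0 dB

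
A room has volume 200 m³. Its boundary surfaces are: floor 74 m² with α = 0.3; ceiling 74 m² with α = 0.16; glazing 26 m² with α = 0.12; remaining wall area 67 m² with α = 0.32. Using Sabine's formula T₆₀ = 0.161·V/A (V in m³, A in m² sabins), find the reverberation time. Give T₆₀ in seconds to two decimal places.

A = Σ Sᵢαᵢ = 74·0.3 + 74·0.16 + 26·0.12 + 67·0.32 = 58.60 m².
T₆₀ = 0.161·V/A = 0.161·200/58.60 = 0.549 s.

0.55 s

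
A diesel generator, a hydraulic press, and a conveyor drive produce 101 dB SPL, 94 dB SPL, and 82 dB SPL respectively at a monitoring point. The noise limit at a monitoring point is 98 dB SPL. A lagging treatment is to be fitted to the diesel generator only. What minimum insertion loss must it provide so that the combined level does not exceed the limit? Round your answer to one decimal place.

The untreated sources together contribute 10^(94/10) + 10^(82/10) = 2.670e+09, i.e. 94.27 dB SPL.
The limit corresponds to 10^(98/10) = 6.310e+09; subtracting the fixed part leaves 3.639e+09 for the diesel generator, i.e. 95.61 dB SPL.
So the diesel generator must be reduced from 101 to 95.61 dB SPL: IL = 5.39 dB.

5.4 dB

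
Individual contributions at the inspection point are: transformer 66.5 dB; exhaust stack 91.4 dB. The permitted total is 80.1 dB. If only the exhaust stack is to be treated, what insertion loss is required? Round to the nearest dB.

11 dB

Fixed contribution from the other source: Σ 10^(L/10) = 10^(66.5/10) = 4.467e+06 (66.50 dB).
The limit corresponds to 10^(80.1/10) = 1.023e+08; subtracting the fixed part leaves 9.786e+07 for the exhaust stack, i.e. 79.91 dB.
So the exhaust stack must be reduced from 91.4 to 79.91 dB: IL = 11.49 dB.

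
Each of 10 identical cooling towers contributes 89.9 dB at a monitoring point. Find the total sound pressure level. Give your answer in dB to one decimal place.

With 10 equal, uncorrelated contributions the intensity is 10× that of one unit, giving a rise of 10·log₁₀ 10.
L_total = 89.9 + 10·log₁₀(10) = 89.9 + 10.000 = 99.90 dB.

99.9 dB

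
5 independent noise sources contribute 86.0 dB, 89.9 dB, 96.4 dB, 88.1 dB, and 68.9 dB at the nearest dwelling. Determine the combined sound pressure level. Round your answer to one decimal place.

98.1 dB

For uncorrelated sources the intensities add, so convert each level to linear form, sum, and take 10·log₁₀ of the total.
Σ 10^(L/10) = 10^(86.0/10) + 10^(89.9/10) + 10^(96.4/10) + 10^(88.1/10) + 10^(68.9/10) = 6.394e+09.
L_total = 10·log₁₀(6.394e+09) = 98.06 dB.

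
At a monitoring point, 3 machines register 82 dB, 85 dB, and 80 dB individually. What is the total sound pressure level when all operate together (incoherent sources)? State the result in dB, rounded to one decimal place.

Incoherent sources combine by intensity addition: L_total = 10·log₁₀(Σ 10^(L_i/10)).
Σ 10^(L/10) = 10^(82/10) + 10^(85/10) + 10^(80/10) = 5.747e+08.
L_total = 10·log₁₀(5.747e+08) = 87.59 dB.

87.6 dB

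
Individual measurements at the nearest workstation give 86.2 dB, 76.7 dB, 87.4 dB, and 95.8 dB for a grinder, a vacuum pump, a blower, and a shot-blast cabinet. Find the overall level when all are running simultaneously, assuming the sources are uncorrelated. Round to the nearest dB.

Incoherent sources combine by intensity addition: L_total = 10·log₁₀(Σ 10^(L_i/10)).
Σ 10^(L/10) = 10^(86.2/10) + 10^(76.7/10) + 10^(87.4/10) + 10^(95.8/10) = 4.815e+09.
L_total = 10·log₁₀(4.815e+09) = 96.83 dB.

97 dB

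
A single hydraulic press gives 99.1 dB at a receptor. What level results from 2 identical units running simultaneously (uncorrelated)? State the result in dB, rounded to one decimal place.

N identical incoherent sources raise the level by 10·log₁₀ N.
L_total = 99.1 + 10·log₁₀(2) = 99.1 + 3.010 = 102.11 dB.

102.1 dB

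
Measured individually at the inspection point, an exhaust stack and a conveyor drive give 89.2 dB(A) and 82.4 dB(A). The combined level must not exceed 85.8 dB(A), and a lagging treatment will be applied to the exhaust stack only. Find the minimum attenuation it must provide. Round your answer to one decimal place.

Everything except the exhaust stack sums to 10^(82.4/10) = 1.738e+08 in linear terms, 82.40 dB(A).
The limit corresponds to 10^(85.8/10) = 3.802e+08; subtracting the fixed part leaves 2.064e+08 for the exhaust stack, i.e. 83.15 dB(A).
So the exhaust stack must be reduced from 89.2 to 83.15 dB(A): IL = 6.05 dB.

6.1 dB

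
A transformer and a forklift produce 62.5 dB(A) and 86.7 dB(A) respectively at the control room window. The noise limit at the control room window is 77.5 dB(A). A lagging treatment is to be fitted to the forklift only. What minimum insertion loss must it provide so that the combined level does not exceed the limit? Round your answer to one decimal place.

The untreated sources together contribute 10^(62.5/10) = 1.778e+06, i.e. 62.50 dB(A).
The limit corresponds to 10^(77.5/10) = 5.623e+07; subtracting the fixed part leaves 5.446e+07 for the forklift, i.e. 77.36 dB(A).
Required insertion loss = 86.7 − 77.36 = 9.34 dB.

9.3 dB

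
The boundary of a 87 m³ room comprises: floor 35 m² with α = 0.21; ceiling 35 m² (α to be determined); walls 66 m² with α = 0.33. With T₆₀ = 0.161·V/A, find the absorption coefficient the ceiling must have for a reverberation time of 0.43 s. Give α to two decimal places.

Required total absorption A = 0.161·87/0.43 = 32.57 m².
Absorption from the other surfaces = 35·0.21 + 66·0.33 = 29.13 m², so the ceiling must supply 3.44 m² over 35 m².
α = 3.44/35 = 0.098.

0.10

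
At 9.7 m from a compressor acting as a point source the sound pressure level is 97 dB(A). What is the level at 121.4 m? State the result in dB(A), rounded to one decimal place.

75.1 dB(A)

Point-source attenuation: ΔL = 20·log₁₀(r₂/r₁) = 20·log₁₀(121.4/9.7) = 21.949 dB.
L₂ = 97 − 20·log₁₀(121.4/9.7) = 97 − 21.949 = 75.05 dB(A).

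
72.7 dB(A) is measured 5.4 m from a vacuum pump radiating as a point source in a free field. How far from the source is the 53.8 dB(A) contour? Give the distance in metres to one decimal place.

The 18.9 dB drop corresponds to a distance ratio of 10^(18.9/20) for a point source.
r₂ = 5.4·10^((72.7−53.8)/20) = 5.4·10^(18.9/20) = 47.58 m.

47.6 m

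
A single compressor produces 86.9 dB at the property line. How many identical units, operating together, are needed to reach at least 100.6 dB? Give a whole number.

The shortfall is 100.6 − 86.9 = 13.7 dB, and N units add 10·log₁₀ N, so need 10·log₁₀ N ≥ 13.7.
N ≥ 10^(13.7/10) = 23.442, so N = 24.

24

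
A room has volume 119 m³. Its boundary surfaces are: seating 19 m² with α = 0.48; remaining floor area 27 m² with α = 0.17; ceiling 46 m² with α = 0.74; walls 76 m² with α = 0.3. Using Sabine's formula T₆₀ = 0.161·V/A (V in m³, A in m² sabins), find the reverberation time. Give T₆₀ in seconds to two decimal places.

0.27 s

A = Σ Sᵢαᵢ = 19·0.48 + 27·0.17 + 46·0.74 + 76·0.3 = 70.55 m².
T₆₀ = 0.161·V/A = 0.161·119/70.55 = 0.272 s.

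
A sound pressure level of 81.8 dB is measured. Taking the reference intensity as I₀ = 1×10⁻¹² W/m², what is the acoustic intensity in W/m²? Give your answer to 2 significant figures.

I/I₀ = 10^(81.8/10) = 1.514e+08, so I = 1.514e+08 × 10⁻¹² W/m².

0.00015 W/m²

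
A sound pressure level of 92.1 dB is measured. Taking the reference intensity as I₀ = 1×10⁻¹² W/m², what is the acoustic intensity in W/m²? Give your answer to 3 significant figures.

0.00162 W/m²

L = 10·log₁₀(I/I₀) ⇒ I = I₀·10^(L/10) = 10⁻¹² × 10^9.21.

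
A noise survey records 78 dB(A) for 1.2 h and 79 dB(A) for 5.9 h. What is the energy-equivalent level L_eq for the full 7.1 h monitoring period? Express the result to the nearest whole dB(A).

L_eq = 10·log₁₀[(1/T)·Σ tᵢ·10^(Lᵢ/10)] with T = 7.1 h.
Σ tᵢ·10^(Lᵢ/10) = 1.2·10^(78/10) + 5.9·10^(79/10) = 5.444e+08.
L_eq = 10·log₁₀(5.444e+08/7.1) = 78.85 dB(A).

79 dB(A)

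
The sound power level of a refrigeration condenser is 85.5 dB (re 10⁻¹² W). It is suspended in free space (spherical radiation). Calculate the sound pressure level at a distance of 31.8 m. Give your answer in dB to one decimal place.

44.5 dB

Free-field spherical radiation: L_p = L_w − 10·log₁₀(4π·r²), r = 31.8 m.
4π·r² = 1.271e+04 m², 10·log₁₀ of that is 41.041 dB.
L_p = 85.5 − 41.041 = 44.46 dB.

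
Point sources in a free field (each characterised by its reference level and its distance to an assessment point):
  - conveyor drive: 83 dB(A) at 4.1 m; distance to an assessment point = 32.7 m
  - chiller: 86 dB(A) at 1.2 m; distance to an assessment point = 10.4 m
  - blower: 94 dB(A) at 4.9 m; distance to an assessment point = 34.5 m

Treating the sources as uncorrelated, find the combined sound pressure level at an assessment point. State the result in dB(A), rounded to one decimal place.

Propagate each source to the receiver with L = L_ref − 20·log₁₀(r/r_ref), then add intensities.
conveyor drive: 83 − 20·log₁₀(32.7/4.1) = 83 − 18.04 = 64.96 dB(A).
chiller: 86 − 20·log₁₀(10.4/1.2) = 86 − 18.76 = 67.24 dB(A).
blower: 94 − 20·log₁₀(34.5/4.9) = 94 − 16.95 = 77.05 dB(A).
Σ 10^(L/10) = 5.911e+07 → L_total = 10·log₁₀(5.911e+07) = 77.72 dB(A).

77.7 dB(A)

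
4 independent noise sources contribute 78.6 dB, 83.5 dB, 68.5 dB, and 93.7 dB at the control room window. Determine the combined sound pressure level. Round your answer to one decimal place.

Incoherent sources combine by intensity addition: L_total = 10·log₁₀(Σ 10^(L_i/10)).
Σ 10^(L/10) = 10^(78.6/10) + 10^(83.5/10) + 10^(68.5/10) + 10^(93.7/10) = 2.648e+09.
L_total = 10·log₁₀(2.648e+09) = 94.23 dB.

94.2 dB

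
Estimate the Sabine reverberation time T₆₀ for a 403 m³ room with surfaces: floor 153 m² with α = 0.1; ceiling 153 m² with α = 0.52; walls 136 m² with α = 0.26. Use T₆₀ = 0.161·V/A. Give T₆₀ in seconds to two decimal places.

Summing Sᵢαᵢ: 153·0.1 + 153·0.52 + 136·0.26 = 130.22 m².
T₆₀ = 0.161 × 403 / 130.22 = 0.498 s.

0.50 s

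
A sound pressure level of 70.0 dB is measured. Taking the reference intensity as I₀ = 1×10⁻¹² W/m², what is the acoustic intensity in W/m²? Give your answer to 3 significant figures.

I/I₀ = 10^(70.0/10) = 1e+07, so I = 1e+07 × 10⁻¹² W/m².

1.00e-05 W/m²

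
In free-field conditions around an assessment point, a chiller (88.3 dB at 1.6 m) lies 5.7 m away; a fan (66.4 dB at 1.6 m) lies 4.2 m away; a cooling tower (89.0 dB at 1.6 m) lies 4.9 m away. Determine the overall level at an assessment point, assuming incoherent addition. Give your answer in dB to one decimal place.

First find each source's level at the receiver (point-source: −20·log₁₀(r/r_ref)), then combine on an intensity basis.
chiller: 88.3 − 20·log₁₀(5.7/1.6) = 88.3 − 11.04 = 77.26 dB.
fan: 66.4 − 20·log₁₀(4.2/1.6) = 66.4 − 8.38 = 58.02 dB.
cooling tower: 89.0 − 20·log₁₀(4.9/1.6) = 89.0 − 9.72 = 79.28 dB.
Σ 10^(L/10) = 1.386e+08 → L_total = 10·log₁₀(1.386e+08) = 81.42 dB.

81.4 dB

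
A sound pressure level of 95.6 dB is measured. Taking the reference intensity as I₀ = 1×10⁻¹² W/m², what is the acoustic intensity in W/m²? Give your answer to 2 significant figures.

I = I₀·10^(L/10) = 10⁻¹² × 10^(95.6/10) = 10^(-2.440).

0.0036 W/m²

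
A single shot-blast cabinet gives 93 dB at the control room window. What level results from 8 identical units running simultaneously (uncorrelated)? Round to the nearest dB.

102 dB

N identical incoherent sources raise the level by 10·log₁₀ N.
L_total = 93 + 10·log₁₀(8) = 93 + 9.031 = 102.03 dB.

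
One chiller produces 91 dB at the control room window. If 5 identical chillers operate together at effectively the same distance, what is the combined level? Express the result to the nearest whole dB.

L_total = L₁ + 10·log₁₀ N for N identical incoherent sources.
L_total = 91 + 10·log₁₀(5) = 91 + 6.990 = 97.99 dB.

98 dB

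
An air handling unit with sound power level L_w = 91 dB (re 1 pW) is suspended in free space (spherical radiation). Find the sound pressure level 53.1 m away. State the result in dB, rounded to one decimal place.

The power spreads over a sphere of area 4π·r², so L_p = L_w − 10·log₁₀(4π·r²).
4π·r² = 3.543e+04 m², 10·log₁₀ of that is 45.494 dB.
L_p = 91 − 45.494 = 45.51 dB.

45.5 dB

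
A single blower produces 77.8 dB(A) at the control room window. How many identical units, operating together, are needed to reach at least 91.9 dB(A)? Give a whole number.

Need L₁ + 10·log₁₀ N ≥ 91.9, i.e. log₁₀ N ≥ 1.41.
N ≥ 10^(14.1/10) = 25.704, so N = 26.

26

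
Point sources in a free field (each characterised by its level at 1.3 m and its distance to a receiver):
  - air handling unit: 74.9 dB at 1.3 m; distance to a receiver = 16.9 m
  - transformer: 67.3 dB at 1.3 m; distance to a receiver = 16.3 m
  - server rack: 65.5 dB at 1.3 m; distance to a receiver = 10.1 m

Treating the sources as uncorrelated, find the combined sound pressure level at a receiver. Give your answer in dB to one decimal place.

Apply inverse-square spreading to bring every level to the receiver, then sum 10^(L/10).
air handling unit: 74.9 − 20·log₁₀(16.9/1.3) = 74.9 − 22.28 = 52.62 dB.
transformer: 67.3 − 20·log₁₀(16.3/1.3) = 67.3 − 21.96 = 45.34 dB.
server rack: 65.5 − 20·log₁₀(10.1/1.3) = 65.5 − 17.81 = 47.69 dB.
Σ 10^(L/10) = 2.758e+05 → L_total = 10·log₁₀(2.758e+05) = 54.41 dB.

54.4 dB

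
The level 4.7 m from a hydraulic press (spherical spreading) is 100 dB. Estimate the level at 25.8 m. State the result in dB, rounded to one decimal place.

For a point source, L₂ = L₁ − 20·log₁₀(r₂/r₁).
L₂ = 100 − 20·log₁₀(25.8/4.7) = 100 − 14.790 = 85.21 dB.

85.2 dB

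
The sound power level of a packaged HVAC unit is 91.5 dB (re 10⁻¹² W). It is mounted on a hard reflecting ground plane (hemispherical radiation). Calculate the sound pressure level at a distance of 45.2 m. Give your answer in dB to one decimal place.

50.4 dB

L_p = L_w − 10·log₁₀(2π·r²) with r = 45.2 m.
2π·r² = 1.284e+04 m², 10·log₁₀ of that is 41.085 dB.
L_p = 91.5 − 41.085 = 50.42 dB.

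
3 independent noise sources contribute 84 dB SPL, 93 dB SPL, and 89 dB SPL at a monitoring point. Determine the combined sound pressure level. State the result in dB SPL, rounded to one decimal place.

94.8 dB SPL

Incoherent sources combine by intensity addition: L_total = 10·log₁₀(Σ 10^(L_i/10)).
Σ 10^(L/10) = 10^(84/10) + 10^(93/10) + 10^(89/10) = 3.041e+09.
L_total = 10·log₁₀(3.041e+09) = 94.83 dB SPL.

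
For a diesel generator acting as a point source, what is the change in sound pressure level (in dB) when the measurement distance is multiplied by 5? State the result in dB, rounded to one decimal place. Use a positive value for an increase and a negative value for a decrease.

A point source loses 6 dB per doubling of distance; generally ΔL = −20·log₁₀(r₂/r₁).
ΔL = −20·log₁₀(5) = -13.98 dB.

-14.0 dB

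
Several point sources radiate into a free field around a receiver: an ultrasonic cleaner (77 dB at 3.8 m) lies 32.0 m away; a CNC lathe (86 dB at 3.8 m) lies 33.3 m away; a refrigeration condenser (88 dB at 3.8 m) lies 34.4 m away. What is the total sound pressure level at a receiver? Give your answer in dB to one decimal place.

71.3 dB

First find each source's level at the receiver (point-source: −20·log₁₀(r/r_ref)), then combine on an intensity basis.
ultrasonic cleaner: 77 − 20·log₁₀(32.0/3.8) = 77 − 18.51 = 58.49 dB.
CNC lathe: 86 − 20·log₁₀(33.3/3.8) = 86 − 18.85 = 67.15 dB.
refrigeration condenser: 88 − 20·log₁₀(34.4/3.8) = 88 − 19.14 = 68.86 dB.
Σ 10^(L/10) = 1.359e+07 → L_total = 10·log₁₀(1.359e+07) = 71.33 dB.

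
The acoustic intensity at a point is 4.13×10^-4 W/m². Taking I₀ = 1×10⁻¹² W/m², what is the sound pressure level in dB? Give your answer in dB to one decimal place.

I/I₀ = 4.13×10^-4/10⁻¹² = 4.13×10^8, and L = 10·log₁₀(I/I₀).
L = 10·(0.6160 + 8) = 86.16 dB.

86.2 dB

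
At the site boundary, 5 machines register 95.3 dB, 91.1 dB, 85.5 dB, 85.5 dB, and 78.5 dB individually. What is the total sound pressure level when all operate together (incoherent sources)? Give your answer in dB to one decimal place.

Incoherent sources combine by intensity addition: L_total = 10·log₁₀(Σ 10^(L_i/10)).
Σ 10^(L/10) = 10^(95.3/10) + 10^(91.1/10) + 10^(85.5/10) + 10^(85.5/10) + 10^(78.5/10) = 5.457e+09.
L_total = 10·log₁₀(5.457e+09) = 97.37 dB.

97.4 dB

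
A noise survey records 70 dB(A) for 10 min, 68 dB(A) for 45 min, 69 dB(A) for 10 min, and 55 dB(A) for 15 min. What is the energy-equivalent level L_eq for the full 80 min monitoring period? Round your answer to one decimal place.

67.7 dB(A)

The energy average is taken in the linear domain: L_eq = 10·log₁₀[(Σ tᵢ·10^(Lᵢ/10))/T], T = 80 min.
Σ tᵢ·10^(Lᵢ/10) = 10·10^(70/10) + 45·10^(68/10) + 10·10^(69/10) + 15·10^(55/10) = 4.681e+08.
L_eq = 10·log₁₀(4.681e+08/80) = 67.67 dB(A).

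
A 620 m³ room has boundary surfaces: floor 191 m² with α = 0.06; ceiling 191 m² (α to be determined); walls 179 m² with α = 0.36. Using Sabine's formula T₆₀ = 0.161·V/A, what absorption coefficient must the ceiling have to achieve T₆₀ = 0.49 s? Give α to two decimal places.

0.67

From T₆₀ = 0.161·V/A, the target T₆₀ = 0.49 s needs A = 0.161·620/0.49 = 203.71 m².
Absorption from the other surfaces = 191·0.06 + 179·0.36 = 75.90 m², so the ceiling must supply 127.81 m² over 191 m².
α = 127.81/191 = 0.669.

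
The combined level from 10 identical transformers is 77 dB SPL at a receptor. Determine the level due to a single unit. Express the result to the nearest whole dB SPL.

For N identical incoherent sources L_total = L₁ + 10·log₁₀ N, so L₁ = 77 − 10·log₁₀(10) = 77 − 10.000.

67 dB SPL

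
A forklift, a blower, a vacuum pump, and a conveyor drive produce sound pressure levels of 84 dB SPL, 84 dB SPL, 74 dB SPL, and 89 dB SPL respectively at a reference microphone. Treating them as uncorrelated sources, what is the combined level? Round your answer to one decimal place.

For uncorrelated sources the intensities add, so convert each level to linear form, sum, and take 10·log₁₀ of the total.
Σ 10^(L/10) = 10^(84/10) + 10^(84/10) + 10^(74/10) + 10^(89/10) = 1.322e+09.
L_total = 10·log₁₀(1.322e+09) = 91.21 dB SPL.

91.2 dB SPL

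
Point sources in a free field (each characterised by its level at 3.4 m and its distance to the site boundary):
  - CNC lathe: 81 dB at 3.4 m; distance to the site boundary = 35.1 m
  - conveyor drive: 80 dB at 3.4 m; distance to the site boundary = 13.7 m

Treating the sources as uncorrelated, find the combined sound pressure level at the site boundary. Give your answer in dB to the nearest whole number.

69 dB

Propagate each source to the receiver with L = L_ref − 20·log₁₀(r/r_ref), then add intensities.
CNC lathe: 81 − 20·log₁₀(35.1/3.4) = 81 − 20.28 = 60.72 dB.
conveyor drive: 80 − 20·log₁₀(13.7/3.4) = 80 − 12.10 = 67.90 dB.
Σ 10^(L/10) = 7.340e+06 → L_total = 10·log₁₀(7.340e+06) = 68.66 dB.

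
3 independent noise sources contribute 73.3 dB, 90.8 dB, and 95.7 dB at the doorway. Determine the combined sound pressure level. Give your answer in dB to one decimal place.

Incoherent sources combine by intensity addition: L_total = 10·log₁₀(Σ 10^(L_i/10)).
Σ 10^(L/10) = 10^(73.3/10) + 10^(90.8/10) + 10^(95.7/10) = 4.939e+09.
L_total = 10·log₁₀(4.939e+09) = 96.94 dB.

96.9 dB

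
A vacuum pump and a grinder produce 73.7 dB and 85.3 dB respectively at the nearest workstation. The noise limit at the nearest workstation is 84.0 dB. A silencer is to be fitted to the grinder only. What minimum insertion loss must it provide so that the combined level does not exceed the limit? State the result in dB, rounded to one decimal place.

Fixed contribution from the other source: Σ 10^(L/10) = 10^(73.7/10) = 2.344e+07 (73.70 dB).
The limit corresponds to 10^(84.0/10) = 2.512e+08; subtracting the fixed part leaves 2.277e+08 for the grinder, i.e. 83.57 dB.
So the grinder must be reduced from 85.3 to 83.57 dB: IL = 1.73 dB.

1.7 dB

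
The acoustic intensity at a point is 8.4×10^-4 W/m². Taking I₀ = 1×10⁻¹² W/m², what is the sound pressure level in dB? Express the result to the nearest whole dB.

89 dB

Dividing by I₀ shifts the exponent by 12: I/I₀ = 8.4×10^8.
L = 10·(0.9243 + 8) = 89.24 dB.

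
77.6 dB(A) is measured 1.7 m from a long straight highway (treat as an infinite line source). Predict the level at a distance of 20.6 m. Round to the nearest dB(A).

Cylindrical spreading from a line source gives a 10·log₁₀(r₂/r₁) drop.
L₂ = 77.6 − 10·log₁₀(20.6/1.7) = 77.6 − 10.834 = 66.77 dB(A).

67 dB(A)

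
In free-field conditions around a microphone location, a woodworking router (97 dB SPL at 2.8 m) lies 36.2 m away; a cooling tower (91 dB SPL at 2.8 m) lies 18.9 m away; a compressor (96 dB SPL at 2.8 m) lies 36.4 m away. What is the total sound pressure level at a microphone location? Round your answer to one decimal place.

Apply inverse-square spreading to bring every level to the receiver, then sum 10^(L/10).
woodworking router: 97 − 20·log₁₀(36.2/2.8) = 97 − 22.23 = 74.77 dB SPL.
cooling tower: 91 − 20·log₁₀(18.9/2.8) = 91 − 16.59 = 74.41 dB SPL.
compressor: 96 − 20·log₁₀(36.4/2.8) = 96 − 22.28 = 73.72 dB SPL.
Σ 10^(L/10) = 8.117e+07 → L_total = 10·log₁₀(8.117e+07) = 79.09 dB SPL.

79.1 dB SPL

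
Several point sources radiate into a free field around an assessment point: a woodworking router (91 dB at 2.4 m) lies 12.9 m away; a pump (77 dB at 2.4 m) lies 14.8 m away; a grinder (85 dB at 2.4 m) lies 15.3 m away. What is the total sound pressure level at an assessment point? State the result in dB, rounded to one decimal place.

77.2 dB

Propagate each source to the receiver with L = L_ref − 20·log₁₀(r/r_ref), then add intensities.
woodworking router: 91 − 20·log₁₀(12.9/2.4) = 91 − 14.61 = 76.39 dB.
pump: 77 − 20·log₁₀(14.8/2.4) = 77 − 15.80 = 61.20 dB.
grinder: 85 − 20·log₁₀(15.3/2.4) = 85 − 16.09 = 68.91 dB.
Σ 10^(L/10) = 5.267e+07 → L_total = 10·log₁₀(5.267e+07) = 77.22 dB.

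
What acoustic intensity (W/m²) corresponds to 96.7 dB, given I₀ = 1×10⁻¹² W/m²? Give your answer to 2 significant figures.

I = I₀·10^(L/10) = 10⁻¹² × 10^(96.7/10) = 10^(-2.330).

0.0047 W/m²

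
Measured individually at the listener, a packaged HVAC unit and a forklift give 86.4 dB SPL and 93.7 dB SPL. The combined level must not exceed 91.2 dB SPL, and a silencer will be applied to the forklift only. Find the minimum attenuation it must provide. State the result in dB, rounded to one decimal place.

4.2 dB

The untreated sources together contribute 10^(86.4/10) = 4.365e+08, i.e. 86.40 dB SPL.
The limit corresponds to 10^(91.2/10) = 1.318e+09; subtracting the fixed part leaves 8.817e+08 for the forklift, i.e. 89.45 dB SPL.
Required insertion loss = 93.7 − 89.45 = 4.25 dB.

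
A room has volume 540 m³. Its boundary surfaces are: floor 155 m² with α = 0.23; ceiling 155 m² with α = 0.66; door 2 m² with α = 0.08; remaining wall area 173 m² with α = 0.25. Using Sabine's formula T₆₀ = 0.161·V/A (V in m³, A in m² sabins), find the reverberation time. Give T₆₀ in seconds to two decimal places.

Total absorption A = 155·0.23 + 155·0.66 + 2·0.08 + 173·0.25 = 181.36 m² sabins.
T₆₀ = 0.161 × 540 / 181.36 = 0.479 s.

0.48 s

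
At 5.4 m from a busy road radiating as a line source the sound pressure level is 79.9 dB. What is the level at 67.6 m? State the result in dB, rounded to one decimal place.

68.9 dB

For a line source, L₂ = L₁ − 10·log₁₀(r₂/r₁).
L₂ = 79.9 − 10·log₁₀(67.6/5.4) = 79.9 − 10.976 = 68.92 dB.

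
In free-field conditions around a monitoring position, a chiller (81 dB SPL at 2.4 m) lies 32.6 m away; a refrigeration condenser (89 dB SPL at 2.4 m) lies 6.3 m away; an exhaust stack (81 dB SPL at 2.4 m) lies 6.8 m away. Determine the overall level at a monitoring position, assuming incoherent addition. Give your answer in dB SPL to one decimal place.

81.2 dB SPL

Apply inverse-square spreading to bring every level to the receiver, then sum 10^(L/10).
chiller: 81 − 20·log₁₀(32.6/2.4) = 81 − 22.66 = 58.34 dB SPL.
refrigeration condenser: 89 − 20·log₁₀(6.3/2.4) = 89 − 8.38 = 80.62 dB SPL.
exhaust stack: 81 − 20·log₁₀(6.8/2.4) = 81 − 9.05 = 71.95 dB SPL.
Σ 10^(L/10) = 1.316e+08 → L_total = 10·log₁₀(1.316e+08) = 81.19 dB SPL.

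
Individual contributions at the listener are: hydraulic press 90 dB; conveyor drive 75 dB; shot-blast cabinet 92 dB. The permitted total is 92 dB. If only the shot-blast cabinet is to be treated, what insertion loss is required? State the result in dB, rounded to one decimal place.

4.6 dB

The untreated sources together contribute 10^(90/10) + 10^(75/10) = 1.032e+09, i.e. 90.14 dB.
The limit corresponds to 10^(92/10) = 1.585e+09; subtracting the fixed part leaves 5.533e+08 for the shot-blast cabinet, i.e. 87.43 dB.
Required insertion loss = 92 − 87.43 = 4.57 dB.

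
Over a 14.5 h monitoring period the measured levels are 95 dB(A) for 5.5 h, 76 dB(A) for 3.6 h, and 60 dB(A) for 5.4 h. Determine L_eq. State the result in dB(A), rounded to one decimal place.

90.8 dB(A)

L_eq = 10·log₁₀[(1/T)·Σ tᵢ·10^(Lᵢ/10)] with T = 14.5 h.
Σ tᵢ·10^(Lᵢ/10) = 5.5·10^(95/10) + 3.6·10^(76/10) + 5.4·10^(60/10) = 1.754e+10.
L_eq = 10·log₁₀(1.754e+10/14.5) = 90.83 dB(A).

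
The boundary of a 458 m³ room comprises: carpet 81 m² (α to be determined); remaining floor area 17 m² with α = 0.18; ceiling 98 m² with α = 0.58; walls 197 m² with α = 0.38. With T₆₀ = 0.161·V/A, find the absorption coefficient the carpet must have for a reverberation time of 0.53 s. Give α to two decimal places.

From T₆₀ = 0.161·V/A, the target T₆₀ = 0.53 s needs A = 0.161·458/0.53 = 139.13 m².
Absorption from the other surfaces = 17·0.18 + 98·0.58 + 197·0.38 = 134.76 m², so the carpet must supply 4.37 m² over 81 m².
α = 4.37/81 = 0.054.

0.05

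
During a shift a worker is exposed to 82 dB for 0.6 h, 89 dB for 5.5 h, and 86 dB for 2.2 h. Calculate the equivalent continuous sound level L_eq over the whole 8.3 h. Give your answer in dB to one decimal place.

The energy average is taken in the linear domain: L_eq = 10·log₁₀[(Σ tᵢ·10^(Lᵢ/10))/T], T = 8.3 h.
Σ tᵢ·10^(Lᵢ/10) = 0.6·10^(82/10) + 5.5·10^(89/10) + 2.2·10^(86/10) = 5.340e+09.
L_eq = 10·log₁₀(5.340e+09/8.3) = 88.08 dB.

88.1 dB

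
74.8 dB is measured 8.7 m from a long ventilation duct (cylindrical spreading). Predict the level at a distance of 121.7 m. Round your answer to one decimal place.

63.3 dB

Cylindrical spreading from a line source gives a 10·log₁₀(r₂/r₁) drop.
L₂ = 74.8 − 10·log₁₀(121.7/8.7) = 74.8 − 11.458 = 63.34 dB.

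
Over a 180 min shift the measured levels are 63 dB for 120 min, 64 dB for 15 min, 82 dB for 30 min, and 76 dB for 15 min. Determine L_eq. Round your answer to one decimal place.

The energy average is taken in the linear domain: L_eq = 10·log₁₀[(Σ tᵢ·10^(Lᵢ/10))/T], T = 180 min.
Σ tᵢ·10^(Lᵢ/10) = 120·10^(63/10) + 15·10^(64/10) + 30·10^(82/10) + 15·10^(76/10) = 5.629e+09.
L_eq = 10·log₁₀(5.629e+09/180) = 74.95 dB.

75.0 dB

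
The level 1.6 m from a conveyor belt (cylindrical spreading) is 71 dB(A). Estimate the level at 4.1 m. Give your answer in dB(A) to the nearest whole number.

Line-source attenuation: ΔL = 10·log₁₀(r₂/r₁) = 10·log₁₀(4.1/1.6) = 4.087 dB.
L₂ = 71 − 10·log₁₀(4.1/1.6) = 71 − 4.087 = 66.91 dB(A).

67 dB(A)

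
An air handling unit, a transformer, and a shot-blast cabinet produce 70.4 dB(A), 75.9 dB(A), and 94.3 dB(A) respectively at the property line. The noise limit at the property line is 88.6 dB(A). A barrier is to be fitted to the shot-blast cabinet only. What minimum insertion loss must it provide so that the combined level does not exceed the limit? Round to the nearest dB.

6 dB

Everything except the shot-blast cabinet sums to 10^(70.4/10) + 10^(75.9/10) = 4.987e+07 in linear terms, 76.98 dB(A).
To meet 88.6 dB(A) overall, the treated shot-blast cabinet may contribute at most 10^(88.6/10) − 4.987e+07 = 6.746e+08, i.e. 88.29 dB(A).
So the shot-blast cabinet must be reduced from 94.3 to 88.29 dB(A): IL = 6.01 dB.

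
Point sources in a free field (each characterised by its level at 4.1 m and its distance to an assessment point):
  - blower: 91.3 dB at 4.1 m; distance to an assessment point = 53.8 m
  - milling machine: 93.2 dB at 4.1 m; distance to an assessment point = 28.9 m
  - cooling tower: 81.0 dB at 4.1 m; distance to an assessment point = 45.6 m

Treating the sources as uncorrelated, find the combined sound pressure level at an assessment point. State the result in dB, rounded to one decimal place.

77.1 dB

Apply inverse-square spreading to bring every level to the receiver, then sum 10^(L/10).
blower: 91.3 − 20·log₁₀(53.8/4.1) = 91.3 − 22.36 = 68.94 dB.
milling machine: 93.2 − 20·log₁₀(28.9/4.1) = 93.2 − 16.96 = 76.24 dB.
cooling tower: 81.0 − 20·log₁₀(45.6/4.1) = 81.0 − 20.92 = 60.08 dB.
Σ 10^(L/10) = 5.090e+07 → L_total = 10·log₁₀(5.090e+07) = 77.07 dB.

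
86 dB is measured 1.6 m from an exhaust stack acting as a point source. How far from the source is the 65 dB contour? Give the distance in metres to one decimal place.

For a point source L₁ − L₂ = 20·log₁₀(r₂/r₁), so r₂ = r₁·10^((L₁−L₂)/20).
r₂ = 1.6·10^((86−65)/20) = 1.6·10^(21.0/20) = 17.95 m.

18.0 m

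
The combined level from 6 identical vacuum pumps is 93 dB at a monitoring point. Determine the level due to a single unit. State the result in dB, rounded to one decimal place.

6 equal contributions raise the level by 10·log₁₀ 6 = 7.782 dB, so each unit alone gives 93 − 7.782.

85.2 dB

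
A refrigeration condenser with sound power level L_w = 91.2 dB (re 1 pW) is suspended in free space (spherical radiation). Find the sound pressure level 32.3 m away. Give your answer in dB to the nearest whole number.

L_p = L_w − 10·log₁₀(4π·r²) with r = 32.3 m.
4π·r² = 1.311e+04 m², 10·log₁₀ of that is 41.176 dB.
L_p = 91.2 − 41.176 = 50.02 dB.

50 dB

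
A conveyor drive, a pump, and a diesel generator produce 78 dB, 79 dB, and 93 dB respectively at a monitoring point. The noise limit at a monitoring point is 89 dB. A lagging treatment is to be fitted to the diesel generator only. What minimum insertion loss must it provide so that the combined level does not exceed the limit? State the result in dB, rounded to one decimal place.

The untreated sources together contribute 10^(78/10) + 10^(79/10) = 1.425e+08, i.e. 81.54 dB.
To meet 89 dB overall, the treated diesel generator may contribute at most 10^(89/10) − 1.425e+08 = 6.518e+08, i.e. 88.14 dB.
Required insertion loss = 93 − 88.14 = 4.86 dB.

4.9 dB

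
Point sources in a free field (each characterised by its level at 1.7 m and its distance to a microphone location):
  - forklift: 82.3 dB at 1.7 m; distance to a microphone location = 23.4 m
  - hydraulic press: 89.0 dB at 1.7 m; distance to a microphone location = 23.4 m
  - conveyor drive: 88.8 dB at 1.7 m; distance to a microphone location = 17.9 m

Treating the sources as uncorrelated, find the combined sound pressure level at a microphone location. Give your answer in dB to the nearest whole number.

71 dB

First find each source's level at the receiver (point-source: −20·log₁₀(r/r_ref)), then combine on an intensity basis.
forklift: 82.3 − 20·log₁₀(23.4/1.7) = 82.3 − 22.78 = 59.52 dB.
hydraulic press: 89.0 − 20·log₁₀(23.4/1.7) = 89.0 − 22.78 = 66.22 dB.
conveyor drive: 88.8 − 20·log₁₀(17.9/1.7) = 88.8 − 20.45 = 68.35 dB.
Σ 10^(L/10) = 1.193e+07 → L_total = 10·log₁₀(1.193e+07) = 70.77 dB.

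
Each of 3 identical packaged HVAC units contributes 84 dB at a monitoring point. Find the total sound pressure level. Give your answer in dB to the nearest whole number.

L_total = L₁ + 10·log₁₀ N for N identical incoherent sources.
L_total = 84 + 10·log₁₀(3) = 84 + 4.771 = 88.77 dB.

89 dB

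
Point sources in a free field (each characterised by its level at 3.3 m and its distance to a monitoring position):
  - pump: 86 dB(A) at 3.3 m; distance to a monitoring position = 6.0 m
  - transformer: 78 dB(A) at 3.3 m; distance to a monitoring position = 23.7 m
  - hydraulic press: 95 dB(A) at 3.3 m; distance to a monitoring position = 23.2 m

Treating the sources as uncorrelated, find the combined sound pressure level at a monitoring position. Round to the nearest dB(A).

83 dB(A)

Apply inverse-square spreading to bring every level to the receiver, then sum 10^(L/10).
pump: 86 − 20·log₁₀(6.0/3.3) = 86 − 5.19 = 80.81 dB(A).
transformer: 78 − 20·log₁₀(23.7/3.3) = 78 − 17.12 = 60.88 dB(A).
hydraulic press: 95 − 20·log₁₀(23.2/3.3) = 95 − 16.94 = 78.06 dB(A).
Σ 10^(L/10) = 1.856e+08 → L_total = 10·log₁₀(1.856e+08) = 82.69 dB(A).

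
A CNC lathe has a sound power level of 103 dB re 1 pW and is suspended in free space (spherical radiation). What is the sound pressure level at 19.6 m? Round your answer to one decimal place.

The power spreads over a sphere of area 4π·r², so L_p = L_w − 10·log₁₀(4π·r²).
4π·r² = 4827 m², 10·log₁₀ of that is 36.837 dB.
L_p = 103 − 36.837 = 66.16 dB.

66.2 dB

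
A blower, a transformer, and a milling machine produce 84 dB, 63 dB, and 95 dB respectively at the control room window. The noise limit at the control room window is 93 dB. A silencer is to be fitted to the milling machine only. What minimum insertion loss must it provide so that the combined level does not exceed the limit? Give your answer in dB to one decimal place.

2.6 dB

Fixed contribution from the other sources: Σ 10^(L/10) = 10^(84/10) + 10^(63/10) = 2.532e+08 (84.03 dB).
The limit corresponds to 10^(93/10) = 1.995e+09; subtracting the fixed part leaves 1.742e+09 for the milling machine, i.e. 92.41 dB.
So the milling machine must be reduced from 95 to 92.41 dB: IL = 2.59 dB.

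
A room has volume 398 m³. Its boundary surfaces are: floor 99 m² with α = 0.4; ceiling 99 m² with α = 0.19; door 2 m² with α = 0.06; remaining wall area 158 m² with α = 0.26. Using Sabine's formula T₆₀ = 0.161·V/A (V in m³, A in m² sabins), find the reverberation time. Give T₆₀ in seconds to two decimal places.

A = Σ Sᵢαᵢ = 99·0.4 + 99·0.19 + 2·0.06 + 158·0.26 = 99.61 m².
T₆₀ = 0.161·V/A = 0.161·398/99.61 = 0.643 s.

0.64 s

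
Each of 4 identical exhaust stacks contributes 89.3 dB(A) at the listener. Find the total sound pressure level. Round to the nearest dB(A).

L_total = L₁ + 10·log₁₀ N for N identical incoherent sources.
L_total = 89.3 + 10·log₁₀(4) = 89.3 + 6.021 = 95.32 dB(A).

95 dB(A)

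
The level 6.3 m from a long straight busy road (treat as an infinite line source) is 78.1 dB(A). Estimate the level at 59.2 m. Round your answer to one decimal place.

Line-source attenuation: ΔL = 10·log₁₀(r₂/r₁) = 10·log₁₀(59.2/6.3) = 9.730 dB.
L₂ = 78.1 − 10·log₁₀(59.2/6.3) = 78.1 − 9.730 = 68.37 dB(A).

68.4 dB(A)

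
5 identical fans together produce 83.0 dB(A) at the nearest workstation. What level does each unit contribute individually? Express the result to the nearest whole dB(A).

5 equal contributions raise the level by 10·log₁₀ 5 = 6.990 dB, so each unit alone gives 83.0 − 6.990.

76 dB(A)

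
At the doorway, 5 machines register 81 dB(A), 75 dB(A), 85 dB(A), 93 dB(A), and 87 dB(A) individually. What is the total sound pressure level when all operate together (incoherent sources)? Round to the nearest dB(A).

95 dB(A)

For uncorrelated sources the intensities add, so convert each level to linear form, sum, and take 10·log₁₀ of the total.
Σ 10^(L/10) = 10^(81/10) + 10^(75/10) + 10^(85/10) + 10^(93/10) + 10^(87/10) = 2.970e+09.
L_total = 10·log₁₀(2.970e+09) = 94.73 dB(A).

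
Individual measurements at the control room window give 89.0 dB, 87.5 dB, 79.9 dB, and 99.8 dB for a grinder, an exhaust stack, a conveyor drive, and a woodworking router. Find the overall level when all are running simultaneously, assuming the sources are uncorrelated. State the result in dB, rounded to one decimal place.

For uncorrelated sources the intensities add, so convert each level to linear form, sum, and take 10·log₁₀ of the total.
Σ 10^(L/10) = 10^(89.0/10) + 10^(87.5/10) + 10^(79.9/10) + 10^(99.8/10) = 1.100e+10.
L_total = 10·log₁₀(1.100e+10) = 100.42 dB.

100.4 dB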